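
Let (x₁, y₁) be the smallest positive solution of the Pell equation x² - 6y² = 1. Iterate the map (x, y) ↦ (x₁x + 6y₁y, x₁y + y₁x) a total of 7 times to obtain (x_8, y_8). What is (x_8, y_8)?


Step 1: Find the fundamental solution (x₁, y₁) of x² - 6y² = 1.
  Expand √6 as a continued fraction. a₀ = ⌊√6⌋ = 2; iterate m_{k+1} = d_k·a_k − m_k, d_{k+1} = (6 − m_{k+1}²)/d_k, a_{k+1} = ⌊(a₀ + m_{k+1})/d_{k+1}⌋ (starting m₀ = 0, d₀ = 1), with convergents p_k = a_k·p_{k-1} + p_{k-2}, q_k = a_k·q_{k-1} + q_{k-2} (p₋₁ = 1, q₋₁ = 0):
  k = 0: a₀ = 2; p₀/q₀ = 2/1; p₀² − 6·q₀² = 4 − 6 = -2.
  k = 1: m = 2, d = 2, a = ⌊(2 + 2)/2⌋ = 2; p/q = (2·2 + 1)/(2·1 + 0) = 5/2; p² − 6·q² = 25 − 24 = 1.
  The first convergent with p² − 6·q² = 1 gives the fundamental solution (x₁, y₁) = (5, 2).
Step 2: Apply the recurrence (x_{n+1}, y_{n+1}) = (x₁x_n + 6y₁y_n, x₁y_n + y₁x_n) repeatedly.
  From (x_1, y_1) = (5, 2): x_2 = 5·5 + 6·2·2 = 49; y_2 = 5·2 + 2·5 = 20.
  From (x_2, y_2) = (49, 20): x_3 = 5·49 + 6·2·20 = 485; y_3 = 5·20 + 2·49 = 198.
  From (x_3, y_3) = (485, 198): x_4 = 5·485 + 6·2·198 = 4801; y_4 = 5·198 + 2·485 = 1960.
  From (x_4, y_4) = (4801, 1960): x_5 = 5·4801 + 6·2·1960 = 47525; y_5 = 5·1960 + 2·4801 = 19402.
  From (x_5, y_5) = (47525, 19402): x_6 = 5·47525 + 6·2·19402 = 470449; y_6 = 5·19402 + 2·47525 = 192060.
  From (x_6, y_6) = (470449, 192060): x_7 = 5·470449 + 6·2·192060 = 4656965; y_7 = 5·192060 + 2·470449 = 1901198.
  From (x_7, y_7) = (4656965, 1901198): x_8 = 5·4656965 + 6·2·1901198 = 46099201; y_8 = 5·1901198 + 2·4656965 = 18819920.
Step 3: Verify x_8² - 6·y_8² = 2125136332838401 - 2125136332838400 = 1 (should be 1). ✓

(x_1, y_1) = (5, 2); (x_8, y_8) = (46099201, 18819920).


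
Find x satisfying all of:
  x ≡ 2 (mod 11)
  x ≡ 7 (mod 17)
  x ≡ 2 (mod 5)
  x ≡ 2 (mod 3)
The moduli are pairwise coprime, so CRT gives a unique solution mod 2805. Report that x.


Product of moduli M = 11 · 17 · 5 · 3 = 2805.
Merge one congruence at a time:
  Start: x ≡ 2 (mod 11).
  Combine with x ≡ 7 (mod 17); new modulus lcm = 187.
    Write x = 2 + 11·t and substitute into x ≡ 7 (mod 17): 11·t ≡ 7 − 2 = 5 (mod 17).
    The inverse of 11 mod 17 is 14 (since 11·14 = 154 = 9·17 + 1), so t ≡ 14·5 = 70 ≡ 2 (mod 17).
    Then x = 2 + 11·2 = 24, valid modulo lcm(11, 17) = 187: x ≡ 24 (mod 187).
  Combine with x ≡ 2 (mod 5); new modulus lcm = 935.
    Write x = 24 + 187·t and substitute into x ≡ 2 (mod 5): 187·t ≡ 2 − 24 = -22 (mod 5).
    Reduce coefficients mod 5: 2·t ≡ 3 (mod 5).
    The inverse of 2 mod 5 is 3 (since 2·3 = 6 = 1·5 + 1), so t ≡ 3·3 = 9 ≡ 4 (mod 5).
    Then x = 24 + 187·4 = 772, valid modulo lcm(187, 5) = 935: x ≡ 772 (mod 935).
  Combine with x ≡ 2 (mod 3); new modulus lcm = 2805.
    Write x = 772 + 935·t and substitute into x ≡ 2 (mod 3): 935·t ≡ 2 − 772 = -770 (mod 3).
    Reduce coefficients mod 3: 2·t ≡ 1 (mod 3).
    The inverse of 2 mod 3 is 2 (since 2·2 = 4 = 1·3 + 1), so t ≡ 2·1 = 2 ≡ 2 (mod 3).
    Then x = 772 + 935·2 = 2642, valid modulo lcm(935, 3) = 2805: x ≡ 2642 (mod 2805).
Verify against each original: 2642 mod 11 = 2, 2642 mod 17 = 7, 2642 mod 5 = 2, 2642 mod 3 = 2.

x ≡ 2642 (mod 2805).


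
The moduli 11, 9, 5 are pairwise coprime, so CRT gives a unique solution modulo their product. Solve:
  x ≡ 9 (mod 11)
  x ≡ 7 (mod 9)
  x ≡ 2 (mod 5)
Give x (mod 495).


Moduli 11, 9, 5 are pairwise coprime; by CRT there is a unique solution modulo M = 11 · 9 · 5 = 495.
Solve pairwise, accumulating the modulus:
  Start with x ≡ 9 (mod 11).
  Combine with x ≡ 7 (mod 9): since gcd(11, 9) = 1, we get a unique residue mod 99.
    Write x = 9 + 11·t and substitute into x ≡ 7 (mod 9): 11·t ≡ 7 − 9 = -2 (mod 9).
    Reduce coefficients mod 9: 2·t ≡ 7 (mod 9).
    The inverse of 2 mod 9 is 5 (since 2·5 = 10 = 1·9 + 1), so t ≡ 5·7 = 35 ≡ 8 (mod 9).
    Then x = 9 + 11·8 = 97, valid modulo lcm(11, 9) = 99: x ≡ 97 (mod 99).
  Combine with x ≡ 2 (mod 5): since gcd(99, 5) = 1, we get a unique residue mod 495.
    Write x = 97 + 99·t and substitute into x ≡ 2 (mod 5): 99·t ≡ 2 − 97 = -95 (mod 5).
    Reduce coefficients mod 5: 4·t ≡ 0 (mod 5).
    The inverse of 4 mod 5 is 4 (since 4·4 = 16 = 3·5 + 1), so t ≡ 4·0 = 0 ≡ 0 (mod 5).
    Then x = 97 + 99·0 = 97, valid modulo lcm(99, 5) = 495: x ≡ 97 (mod 495).
Verify: 97 mod 11 = 9 ✓, 97 mod 9 = 7 ✓, 97 mod 5 = 2 ✓.

x ≡ 97 (mod 495).


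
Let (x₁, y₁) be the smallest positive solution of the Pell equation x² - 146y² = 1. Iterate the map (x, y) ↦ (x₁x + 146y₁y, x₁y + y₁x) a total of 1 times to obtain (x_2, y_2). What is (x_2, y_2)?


Step 1: Find the fundamental solution (x₁, y₁) of x² - 146y² = 1.
  Expand √146 as a continued fraction. a₀ = ⌊√146⌋ = 12; iterate m_{k+1} = d_k·a_k − m_k, d_{k+1} = (146 − m_{k+1}²)/d_k, a_{k+1} = ⌊(a₀ + m_{k+1})/d_{k+1}⌋ (starting m₀ = 0, d₀ = 1), with convergents p_k = a_k·p_{k-1} + p_{k-2}, q_k = a_k·q_{k-1} + q_{k-2} (p₋₁ = 1, q₋₁ = 0):
  k = 0: a₀ = 12; p₀/q₀ = 12/1; p₀² − 146·q₀² = 144 − 146 = -2.
  k = 1: m = 12, d = 2, a = ⌊(12 + 12)/2⌋ = 12; p/q = (12·12 + 1)/(12·1 + 0) = 145/12; p² − 146·q² = 21025 − 21024 = 1.
  The first convergent with p² − 146·q² = 1 gives the fundamental solution (x₁, y₁) = (145, 12).
Step 2: Apply the recurrence (x_{n+1}, y_{n+1}) = (x₁x_n + 146y₁y_n, x₁y_n + y₁x_n) repeatedly.
  From (x_1, y_1) = (145, 12): x_2 = 145·145 + 146·12·12 = 42049; y_2 = 145·12 + 12·145 = 3480.
Step 3: Verify x_2² - 146·y_2² = 1768118401 - 1768118400 = 1 (should be 1). ✓

(x_1, y_1) = (145, 12); (x_2, y_2) = (42049, 3480).


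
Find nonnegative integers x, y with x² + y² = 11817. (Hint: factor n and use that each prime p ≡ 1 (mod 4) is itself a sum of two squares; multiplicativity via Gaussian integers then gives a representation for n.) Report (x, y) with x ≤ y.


Step 1: Factor n = 11817 = 3^2 · 13 · 101.
Step 2: Check the mod-4 condition on each prime factor: 3 ≡ 3 (mod 4), exponent 2 (must be even); 13 ≡ 1 (mod 4), exponent 1; 101 ≡ 1 (mod 4), exponent 1.
All primes ≡ 3 (mod 4) appear to even exponent (or don't appear), so by the two-squares theorem n IS expressible as a sum of two squares.
Step 3: Build a representation. Group n = k² · m with k = 3 and m = 13 · 101 = 1313 (a product of primes ≡ 1 (mod 4)); a representation of m scales to one of n via (k·x)² + (k·y)² = k²(x² + y²). Each prime p ≡ 1 (mod 4) is itself a sum of two squares; find a² by testing p − a² for a perfect square:
  13: 13 − 1² = 12, 13 − 2² = 9 = 3² ⇒ 13 = 2² + 3².
  101: 101 − 1² = 100 = 10² ⇒ 101 = 1² + 10².
  Combine using the Brahmagupta–Fibonacci identity (a² + b²)(c² + d²) = (ac − bd)² + (ad + bc)² = (ac + bd)² + (ad − bc)²:
  13 · 101 = 1313: from (2² + 3²)(1² + 10²), take (2·1 − 3·10, 2·10 + 3·1) = (2 − 30, 20 + 3) = (-28, 23); dropping signs (only squares matter) gives (28, 23); check 28² + 23² = 784 + 529 = 1313 ✓.
  Scale by k = 3: (3·28, 3·23) = (84, 69).
Step 4: Order so x ≤ y and verify: 69² + 84² = 4761 + 7056 = 11817 = n. ✓

n = 11817 = 69² + 84² (one valid representation with x ≤ y).


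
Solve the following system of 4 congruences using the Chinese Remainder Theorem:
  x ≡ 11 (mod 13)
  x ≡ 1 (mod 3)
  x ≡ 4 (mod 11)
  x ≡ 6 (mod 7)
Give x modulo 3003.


Product of moduli M = 13 · 3 · 11 · 7 = 3003.
Merge one congruence at a time:
  Start: x ≡ 11 (mod 13).
  Combine with x ≡ 1 (mod 3); new modulus lcm = 39.
    Write x = 11 + 13·t and substitute into x ≡ 1 (mod 3): 13·t ≡ 1 − 11 = -10 (mod 3).
    Reduce coefficients mod 3: 1·t ≡ 2 (mod 3).
    So t ≡ 2 (mod 3).
    Then x = 11 + 13·2 = 37, valid modulo lcm(13, 3) = 39: x ≡ 37 (mod 39).
  Combine with x ≡ 4 (mod 11); new modulus lcm = 429.
    Write x = 37 + 39·t and substitute into x ≡ 4 (mod 11): 39·t ≡ 4 − 37 = -33 (mod 11).
    Reduce coefficients mod 11: 6·t ≡ 0 (mod 11).
    The inverse of 6 mod 11 is 2 (since 6·2 = 12 = 1·11 + 1), so t ≡ 2·0 = 0 ≡ 0 (mod 11).
    Then x = 37 + 39·0 = 37, valid modulo lcm(39, 11) = 429: x ≡ 37 (mod 429).
  Combine with x ≡ 6 (mod 7); new modulus lcm = 3003.
    Write x = 37 + 429·t and substitute into x ≡ 6 (mod 7): 429·t ≡ 6 − 37 = -31 (mod 7).
    Reduce coefficients mod 7: 2·t ≡ 4 (mod 7).
    The inverse of 2 mod 7 is 4 (since 2·4 = 8 = 1·7 + 1), so t ≡ 4·4 = 16 ≡ 2 (mod 7).
    Then x = 37 + 429·2 = 895, valid modulo lcm(429, 7) = 3003: x ≡ 895 (mod 3003).
Verify against each original: 895 mod 13 = 11, 895 mod 3 = 1, 895 mod 11 = 4, 895 mod 7 = 6.

x ≡ 895 (mod 3003).


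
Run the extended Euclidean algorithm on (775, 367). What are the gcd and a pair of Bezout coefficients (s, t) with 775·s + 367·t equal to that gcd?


Euclidean algorithm on (775, 367) — divide until remainder is 0:
  775 = 2 · 367 + 41
  367 = 8 · 41 + 39
  41 = 1 · 39 + 2
  39 = 19 · 2 + 1
  2 = 2 · 1 + 0
gcd(775, 367) = 1.
Track Bezout coefficients alongside the remainders: start with r₀ = 775 = a·1 + b·0 (s = 1, t = 0) and r₁ = 367 = a·0 + b·1 (s = 0, t = 1); each new remainder r_{k+1} = r_{k-1} − q_k·r_k inherits s_{k+1} = s_{k-1} − q_k·s_k, t_{k+1} = t_{k-1} − q_k·t_k, so r_k = a·s_k + b·t_k at every step:
  q = 2: r = 41, s = 1 − 2·0 = 1, t = 0 − 2·1 = -2  (check: 775·1 + 367·(-2) = 41)
  q = 8: r = 39, s = 0 − 8·1 = -8, t = 1 − 8·(-2) = 17  (check: 775·(-8) + 367·17 = 39)
  q = 1: r = 2, s = 1 − 1·(-8) = 9, t = -2 − 1·17 = -19  (check: 775·9 + 367·(-19) = 2)
  q = 19: r = 1, s = -8 − 19·9 = -179, t = 17 − 19·(-19) = 378  (check: 775·(-179) + 367·378 = 1)
The row with r = 1 (the gcd) gives the Bezout coefficients s = -179, t = 378.
Result: 775 · (-179) + 367 · (378) = 1.

gcd(775, 367) = 1; s = -179, t = 378 (check: 775·(-179) + 367·378 = 1).


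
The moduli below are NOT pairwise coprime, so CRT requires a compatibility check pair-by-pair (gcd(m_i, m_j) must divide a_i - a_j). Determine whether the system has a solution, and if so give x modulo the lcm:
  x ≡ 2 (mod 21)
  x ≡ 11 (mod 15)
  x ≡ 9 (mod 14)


Moduli 21, 15, 14 are not pairwise coprime, so CRT works modulo lcm(m_i) when all pairwise compatibility conditions hold.
Pairwise compatibility: gcd(m_i, m_j) must divide a_i - a_j for every pair.
Merge one congruence at a time:
  Start: x ≡ 2 (mod 21).
  Combine with x ≡ 11 (mod 15): gcd(21, 15) = 3; 11 - 2 = 9, which IS divisible by 3, so compatible.
    Write x = 2 + 21·t and substitute into x ≡ 11 (mod 15): 21·t ≡ 11 − 2 = 9 (mod 15).
    Divide the congruence (and modulus) by g = 3: 7·t ≡ 3 (mod 5).
    Reduce coefficients mod 5: 2·t ≡ 3 (mod 5).
    The inverse of 2 mod 5 is 3 (since 2·3 = 6 = 1·5 + 1), so t ≡ 3·3 = 9 ≡ 4 (mod 5).
    Then x = 2 + 21·4 = 86, valid modulo lcm(21, 15) = 105: x ≡ 86 (mod 105).
  Combine with x ≡ 9 (mod 14): gcd(105, 14) = 7; 9 - 86 = -77, which IS divisible by 7, so compatible.
    Write x = 86 + 105·t and substitute into x ≡ 9 (mod 14): 105·t ≡ 9 − 86 = -77 (mod 14).
    Divide the congruence (and modulus) by g = 7: 15·t ≡ -11 (mod 2).
    Reduce coefficients mod 2: 1·t ≡ 1 (mod 2).
    So t ≡ 1 (mod 2).
    Then x = 86 + 105·1 = 191, valid modulo lcm(105, 14) = 210: x ≡ 191 (mod 210).
Verify: 191 mod 21 = 2, 191 mod 15 = 11, 191 mod 14 = 9.

x ≡ 191 (mod 210).


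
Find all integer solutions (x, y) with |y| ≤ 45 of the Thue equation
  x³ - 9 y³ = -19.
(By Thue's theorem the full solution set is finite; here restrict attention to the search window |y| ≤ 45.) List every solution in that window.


The equation is x³ - 9y³ = -19. For fixed y, x³ = 9·y³ − 19, so a solution requires the RHS to be a perfect cube.
Strategy: iterate y from -45 to 45, compute RHS = 9·y³ − 19, and check whether it is a (positive or negative) perfect cube.
Check small values of y:
  y = 0: RHS = -19 is not a perfect cube.
  y = 1: RHS = -10 is not a perfect cube.
  y = -1: RHS = -28 is not a perfect cube.
  y = 2: RHS = 53 is not a perfect cube.
  y = -2: RHS = -91 is not a perfect cube.
  y = 3: RHS = 224 is not a perfect cube.
  y = -3: RHS = -262 is not a perfect cube.
Continuing the search up to |y| = 45 finds no solutions either.
No (x, y) in the scanned range satisfies the equation.

No integer solutions with |y| ≤ 45.


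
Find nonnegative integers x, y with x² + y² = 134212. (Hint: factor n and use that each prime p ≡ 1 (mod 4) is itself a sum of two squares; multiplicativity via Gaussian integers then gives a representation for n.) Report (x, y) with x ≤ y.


Step 1: Factor n = 134212 = 2^2 · 13 · 29 · 89.
Step 2: Check the mod-4 condition on each prime factor: 2 = 2 (special); 13 ≡ 1 (mod 4), exponent 1; 29 ≡ 1 (mod 4), exponent 1; 89 ≡ 1 (mod 4), exponent 1.
All primes ≡ 3 (mod 4) appear to even exponent (or don't appear), so by the two-squares theorem n IS expressible as a sum of two squares.
Step 3: Build a representation. Group n = k² · m with k = 2 and m = 13 · 29 · 89 = 33553 (a product of primes ≡ 1 (mod 4)); a representation of m scales to one of n via (k·x)² + (k·y)² = k²(x² + y²). Each prime p ≡ 1 (mod 4) is itself a sum of two squares; find a² by testing p − a² for a perfect square:
  13: 13 − 1² = 12, 13 − 2² = 9 = 3² ⇒ 13 = 2² + 3².
  29: 29 − 1² = 28, 29 − 2² = 25 = 5² ⇒ 29 = 2² + 5².
  89: 89 − 1² = 88, 89 − 2² = 85, 89 − 3² = 80, 89 − 4² = 73, 89 − 5² = 64 = 8² ⇒ 89 = 5² + 8².
  Combine using the Brahmagupta–Fibonacci identity (a² + b²)(c² + d²) = (ac − bd)² + (ad + bc)² = (ac + bd)² + (ad − bc)²:
  13 · 29 = 377: from (2² + 3²)(2² + 5²), take (2·2 − 3·5, 2·5 + 3·2) = (4 − 15, 10 + 6) = (-11, 16); dropping signs (only squares matter) gives (11, 16); check 11² + 16² = 121 + 256 = 377 ✓.
  377 · 89 = 33553: from (11² + 16²)(5² + 8²), take (11·5 − 16·8, 11·8 + 16·5) = (55 − 128, 88 + 80) = (-73, 168); dropping signs (only squares matter) gives (73, 168); check 73² + 168² = 5329 + 28224 = 33553 ✓.
  Scale by k = 2: (2·73, 2·168) = (146, 336).
Step 4: Order so x ≤ y and verify: 146² + 336² = 21316 + 112896 = 134212 = n. ✓

n = 134212 = 146² + 336² (one valid representation with x ≤ y).


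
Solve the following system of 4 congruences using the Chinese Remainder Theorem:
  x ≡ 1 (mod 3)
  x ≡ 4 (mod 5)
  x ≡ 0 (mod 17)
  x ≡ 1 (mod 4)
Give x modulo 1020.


Product of moduli M = 3 · 5 · 17 · 4 = 1020.
Merge one congruence at a time:
  Start: x ≡ 1 (mod 3).
  Combine with x ≡ 4 (mod 5); new modulus lcm = 15.
    Write x = 1 + 3·t and substitute into x ≡ 4 (mod 5): 3·t ≡ 4 − 1 = 3 (mod 5).
    The inverse of 3 mod 5 is 2 (since 3·2 = 6 = 1·5 + 1), so t ≡ 2·3 = 6 ≡ 1 (mod 5).
    Then x = 1 + 3·1 = 4, valid modulo lcm(3, 5) = 15: x ≡ 4 (mod 15).
  Combine with x ≡ 0 (mod 17); new modulus lcm = 255.
    Write x = 4 + 15·t and substitute into x ≡ 0 (mod 17): 15·t ≡ 0 − 4 = -4 (mod 17).
    Reduce coefficients mod 17: 15·t ≡ 13 (mod 17).
    The inverse of 15 mod 17 is 8 (since 15·8 = 120 = 7·17 + 1), so t ≡ 8·13 = 104 ≡ 2 (mod 17).
    Then x = 4 + 15·2 = 34, valid modulo lcm(15, 17) = 255: x ≡ 34 (mod 255).
  Combine with x ≡ 1 (mod 4); new modulus lcm = 1020.
    Write x = 34 + 255·t and substitute into x ≡ 1 (mod 4): 255·t ≡ 1 − 34 = -33 (mod 4).
    Reduce coefficients mod 4: 3·t ≡ 3 (mod 4).
    The inverse of 3 mod 4 is 3 (since 3·3 = 9 = 2·4 + 1), so t ≡ 3·3 = 9 ≡ 1 (mod 4).
    Then x = 34 + 255·1 = 289, valid modulo lcm(255, 4) = 1020: x ≡ 289 (mod 1020).
Verify against each original: 289 mod 3 = 1, 289 mod 5 = 4, 289 mod 17 = 0, 289 mod 4 = 1.

x ≡ 289 (mod 1020).


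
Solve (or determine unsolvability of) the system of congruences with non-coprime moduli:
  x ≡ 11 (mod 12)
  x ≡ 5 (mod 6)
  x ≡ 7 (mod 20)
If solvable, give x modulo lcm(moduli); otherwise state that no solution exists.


Moduli 12, 6, 20 are not pairwise coprime, so CRT works modulo lcm(m_i) when all pairwise compatibility conditions hold.
Pairwise compatibility: gcd(m_i, m_j) must divide a_i - a_j for every pair.
Merge one congruence at a time:
  Start: x ≡ 11 (mod 12).
  Combine with x ≡ 5 (mod 6): gcd(12, 6) = 6; 5 - 11 = -6, which IS divisible by 6, so compatible.
    Write x = 11 + 12·t and substitute into x ≡ 5 (mod 6): 12·t ≡ 5 − 11 = -6 (mod 6).
    Divide the congruence (and modulus) by g = 6: 2·t ≡ -1 (mod 1).
    Modulo 1 every t works; take t = 0.
    Then x = 11 + 12·0 = 11, valid modulo lcm(12, 6) = 12: x ≡ 11 (mod 12).
  Combine with x ≡ 7 (mod 20): gcd(12, 20) = 4; 7 - 11 = -4, which IS divisible by 4, so compatible.
    Write x = 11 + 12·t and substitute into x ≡ 7 (mod 20): 12·t ≡ 7 − 11 = -4 (mod 20).
    Divide the congruence (and modulus) by g = 4: 3·t ≡ -1 (mod 5).
    Reduce coefficients mod 5: 3·t ≡ 4 (mod 5).
    The inverse of 3 mod 5 is 2 (since 3·2 = 6 = 1·5 + 1), so t ≡ 2·4 = 8 ≡ 3 (mod 5).
    Then x = 11 + 12·3 = 47, valid modulo lcm(12, 20) = 60: x ≡ 47 (mod 60).
Verify: 47 mod 12 = 11, 47 mod 6 = 5, 47 mod 20 = 7.

x ≡ 47 (mod 60).


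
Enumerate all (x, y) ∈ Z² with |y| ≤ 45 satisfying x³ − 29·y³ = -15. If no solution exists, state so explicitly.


The equation is x³ - 29y³ = -15. For fixed y, x³ = 29·y³ − 15, so a solution requires the RHS to be a perfect cube.
Strategy: iterate y from -45 to 45, compute RHS = 29·y³ − 15, and check whether it is a (positive or negative) perfect cube.
Check small values of y:
  y = 0: RHS = -15 is not a perfect cube.
  y = 1: RHS = 14 is not a perfect cube.
  y = -1: RHS = -44 is not a perfect cube.
  y = 2: RHS = 217 is not a perfect cube.
  y = -2: RHS = -247 is not a perfect cube.
  y = 3: RHS = 768 is not a perfect cube.
  y = -3: RHS = -798 is not a perfect cube.
Continuing the search up to |y| = 45 finds no solutions either.
No (x, y) in the scanned range satisfies the equation.

No integer solutions with |y| ≤ 45.


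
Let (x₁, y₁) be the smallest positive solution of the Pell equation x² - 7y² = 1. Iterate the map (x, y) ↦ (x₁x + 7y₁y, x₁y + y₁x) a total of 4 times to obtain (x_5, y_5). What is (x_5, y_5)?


Step 1: Find the fundamental solution (x₁, y₁) of x² - 7y² = 1.
  Expand √7 as a continued fraction. a₀ = ⌊√7⌋ = 2; iterate m_{k+1} = d_k·a_k − m_k, d_{k+1} = (7 − m_{k+1}²)/d_k, a_{k+1} = ⌊(a₀ + m_{k+1})/d_{k+1}⌋ (starting m₀ = 0, d₀ = 1), with convergents p_k = a_k·p_{k-1} + p_{k-2}, q_k = a_k·q_{k-1} + q_{k-2} (p₋₁ = 1, q₋₁ = 0):
  k = 0: a₀ = 2; p₀/q₀ = 2/1; p₀² − 7·q₀² = 4 − 7 = -3.
  k = 1: m = 2, d = 3, a = ⌊(2 + 2)/3⌋ = 1; p/q = (1·2 + 1)/(1·1 + 0) = 3/1; p² − 7·q² = 9 − 7 = 2.
  k = 2: m = 1, d = 2, a = ⌊(2 + 1)/2⌋ = 1; p/q = (1·3 + 2)/(1·1 + 1) = 5/2; p² − 7·q² = 25 − 28 = -3.
  k = 3: m = 1, d = 3, a = ⌊(2 + 1)/3⌋ = 1; p/q = (1·5 + 3)/(1·2 + 1) = 8/3; p² − 7·q² = 64 − 63 = 1.
  The first convergent with p² − 7·q² = 1 gives the fundamental solution (x₁, y₁) = (8, 3).
Step 2: Apply the recurrence (x_{n+1}, y_{n+1}) = (x₁x_n + 7y₁y_n, x₁y_n + y₁x_n) repeatedly.
  From (x_1, y_1) = (8, 3): x_2 = 8·8 + 7·3·3 = 127; y_2 = 8·3 + 3·8 = 48.
  From (x_2, y_2) = (127, 48): x_3 = 8·127 + 7·3·48 = 2024; y_3 = 8·48 + 3·127 = 765.
  From (x_3, y_3) = (2024, 765): x_4 = 8·2024 + 7·3·765 = 32257; y_4 = 8·765 + 3·2024 = 12192.
  From (x_4, y_4) = (32257, 12192): x_5 = 8·32257 + 7·3·12192 = 514088; y_5 = 8·12192 + 3·32257 = 194307.
Step 3: Verify x_5² - 7·y_5² = 264286471744 - 264286471743 = 1 (should be 1). ✓

(x_1, y_1) = (8, 3); (x_5, y_5) = (514088, 194307).


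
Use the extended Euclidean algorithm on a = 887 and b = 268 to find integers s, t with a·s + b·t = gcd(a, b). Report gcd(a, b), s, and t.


Euclidean algorithm on (887, 268) — divide until remainder is 0:
  887 = 3 · 268 + 83
  268 = 3 · 83 + 19
  83 = 4 · 19 + 7
  19 = 2 · 7 + 5
  7 = 1 · 5 + 2
  5 = 2 · 2 + 1
  2 = 2 · 1 + 0
gcd(887, 268) = 1.
Track Bezout coefficients alongside the remainders: start with r₀ = 887 = a·1 + b·0 (s = 1, t = 0) and r₁ = 268 = a·0 + b·1 (s = 0, t = 1); each new remainder r_{k+1} = r_{k-1} − q_k·r_k inherits s_{k+1} = s_{k-1} − q_k·s_k, t_{k+1} = t_{k-1} − q_k·t_k, so r_k = a·s_k + b·t_k at every step:
  q = 3: r = 83, s = 1 − 3·0 = 1, t = 0 − 3·1 = -3  (check: 887·1 + 268·(-3) = 83)
  q = 3: r = 19, s = 0 − 3·1 = -3, t = 1 − 3·(-3) = 10  (check: 887·(-3) + 268·10 = 19)
  q = 4: r = 7, s = 1 − 4·(-3) = 13, t = -3 − 4·10 = -43  (check: 887·13 + 268·(-43) = 7)
  q = 2: r = 5, s = -3 − 2·13 = -29, t = 10 − 2·(-43) = 96  (check: 887·(-29) + 268·96 = 5)
  q = 1: r = 2, s = 13 − 1·(-29) = 42, t = -43 − 1·96 = -139  (check: 887·42 + 268·(-139) = 2)
  q = 2: r = 1, s = -29 − 2·42 = -113, t = 96 − 2·(-139) = 374  (check: 887·(-113) + 268·374 = 1)
The row with r = 1 (the gcd) gives the Bezout coefficients s = -113, t = 374.
Result: 887 · (-113) + 268 · (374) = 1.

gcd(887, 268) = 1; s = -113, t = 374 (check: 887·(-113) + 268·374 = 1).


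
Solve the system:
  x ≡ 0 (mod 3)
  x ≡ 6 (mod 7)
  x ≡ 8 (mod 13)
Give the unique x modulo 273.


Moduli 3, 7, 13 are pairwise coprime; by CRT there is a unique solution modulo M = 3 · 7 · 13 = 273.
Solve pairwise, accumulating the modulus:
  Start with x ≡ 0 (mod 3).
  Combine with x ≡ 6 (mod 7): since gcd(3, 7) = 1, we get a unique residue mod 21.
    Write x = 0 + 3·t and substitute into x ≡ 6 (mod 7): 3·t ≡ 6 − 0 = 6 (mod 7).
    The inverse of 3 mod 7 is 5 (since 3·5 = 15 = 2·7 + 1), so t ≡ 5·6 = 30 ≡ 2 (mod 7).
    Then x = 0 + 3·2 = 6, valid modulo lcm(3, 7) = 21: x ≡ 6 (mod 21).
  Combine with x ≡ 8 (mod 13): since gcd(21, 13) = 1, we get a unique residue mod 273.
    Write x = 6 + 21·t and substitute into x ≡ 8 (mod 13): 21·t ≡ 8 − 6 = 2 (mod 13).
    Reduce coefficients mod 13: 8·t ≡ 2 (mod 13).
    The inverse of 8 mod 13 is 5 (since 8·5 = 40 = 3·13 + 1), so t ≡ 5·2 = 10 ≡ 10 (mod 13).
    Then x = 6 + 21·10 = 216, valid modulo lcm(21, 13) = 273: x ≡ 216 (mod 273).
Verify: 216 mod 3 = 0 ✓, 216 mod 7 = 6 ✓, 216 mod 13 = 8 ✓.

x ≡ 216 (mod 273).


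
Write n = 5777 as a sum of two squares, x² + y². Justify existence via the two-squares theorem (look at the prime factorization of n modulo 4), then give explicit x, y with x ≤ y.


Step 1: Factor n = 5777 = 53 · 109.
Step 2: Check the mod-4 condition on each prime factor: 53 ≡ 1 (mod 4), exponent 1; 109 ≡ 1 (mod 4), exponent 1.
All primes ≡ 3 (mod 4) appear to even exponent (or don't appear), so by the two-squares theorem n IS expressible as a sum of two squares.
Step 3: Build a representation. Here n = 53 · 109 is a product of primes ≡ 1 (mod 4). Each prime p ≡ 1 (mod 4) is itself a sum of two squares; find a² by testing p − a² for a perfect square:
  53: 53 − 1² = 52, 53 − 2² = 49 = 7² ⇒ 53 = 2² + 7².
  109: 109 − 1² = 108, 109 − 2² = 105, 109 − 3² = 100 = 10² ⇒ 109 = 3² + 10².
  Combine using the Brahmagupta–Fibonacci identity (a² + b²)(c² + d²) = (ac − bd)² + (ad + bc)² = (ac + bd)² + (ad − bc)²:
  53 · 109 = 5777: from (2² + 7²)(3² + 10²), take (2·3 − 7·10, 2·10 + 7·3) = (6 − 70, 20 + 21) = (-64, 41); dropping signs (only squares matter) gives (64, 41); check 64² + 41² = 4096 + 1681 = 5777 ✓.
Step 4: Order so x ≤ y and verify: 41² + 64² = 1681 + 4096 = 5777 = n. ✓

n = 5777 = 41² + 64² (one valid representation with x ≤ y).


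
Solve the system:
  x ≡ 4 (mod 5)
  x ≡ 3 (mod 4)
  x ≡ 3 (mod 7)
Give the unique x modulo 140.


Moduli 5, 4, 7 are pairwise coprime; by CRT there is a unique solution modulo M = 5 · 4 · 7 = 140.
Solve pairwise, accumulating the modulus:
  Start with x ≡ 4 (mod 5).
  Combine with x ≡ 3 (mod 4): since gcd(5, 4) = 1, we get a unique residue mod 20.
    Write x = 4 + 5·t and substitute into x ≡ 3 (mod 4): 5·t ≡ 3 − 4 = -1 (mod 4).
    Reduce coefficients mod 4: 1·t ≡ 3 (mod 4).
    So t ≡ 3 (mod 4).
    Then x = 4 + 5·3 = 19, valid modulo lcm(5, 4) = 20: x ≡ 19 (mod 20).
  Combine with x ≡ 3 (mod 7): since gcd(20, 7) = 1, we get a unique residue mod 140.
    Write x = 19 + 20·t and substitute into x ≡ 3 (mod 7): 20·t ≡ 3 − 19 = -16 (mod 7).
    Reduce coefficients mod 7: 6·t ≡ 5 (mod 7).
    The inverse of 6 mod 7 is 6 (since 6·6 = 36 = 5·7 + 1), so t ≡ 6·5 = 30 ≡ 2 (mod 7).
    Then x = 19 + 20·2 = 59, valid modulo lcm(20, 7) = 140: x ≡ 59 (mod 140).
Verify: 59 mod 5 = 4 ✓, 59 mod 4 = 3 ✓, 59 mod 7 = 3 ✓.

x ≡ 59 (mod 140).


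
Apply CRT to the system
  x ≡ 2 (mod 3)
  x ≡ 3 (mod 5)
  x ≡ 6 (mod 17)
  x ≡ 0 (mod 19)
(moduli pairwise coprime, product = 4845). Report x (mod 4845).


Product of moduli M = 3 · 5 · 17 · 19 = 4845.
Merge one congruence at a time:
  Start: x ≡ 2 (mod 3).
  Combine with x ≡ 3 (mod 5); new modulus lcm = 15.
    Write x = 2 + 3·t and substitute into x ≡ 3 (mod 5): 3·t ≡ 3 − 2 = 1 (mod 5).
    The inverse of 3 mod 5 is 2 (since 3·2 = 6 = 1·5 + 1), so t ≡ 2·1 = 2 ≡ 2 (mod 5).
    Then x = 2 + 3·2 = 8, valid modulo lcm(3, 5) = 15: x ≡ 8 (mod 15).
  Combine with x ≡ 6 (mod 17); new modulus lcm = 255.
    Write x = 8 + 15·t and substitute into x ≡ 6 (mod 17): 15·t ≡ 6 − 8 = -2 (mod 17).
    Reduce coefficients mod 17: 15·t ≡ 15 (mod 17).
    The inverse of 15 mod 17 is 8 (since 15·8 = 120 = 7·17 + 1), so t ≡ 8·15 = 120 ≡ 1 (mod 17).
    Then x = 8 + 15·1 = 23, valid modulo lcm(15, 17) = 255: x ≡ 23 (mod 255).
  Combine with x ≡ 0 (mod 19); new modulus lcm = 4845.
    Write x = 23 + 255·t and substitute into x ≡ 0 (mod 19): 255·t ≡ 0 − 23 = -23 (mod 19).
    Reduce coefficients mod 19: 8·t ≡ 15 (mod 19).
    The inverse of 8 mod 19 is 12 (since 8·12 = 96 = 5·19 + 1), so t ≡ 12·15 = 180 ≡ 9 (mod 19).
    Then x = 23 + 255·9 = 2318, valid modulo lcm(255, 19) = 4845: x ≡ 2318 (mod 4845).
Verify against each original: 2318 mod 3 = 2, 2318 mod 5 = 3, 2318 mod 17 = 6, 2318 mod 19 = 0.

x ≡ 2318 (mod 4845).


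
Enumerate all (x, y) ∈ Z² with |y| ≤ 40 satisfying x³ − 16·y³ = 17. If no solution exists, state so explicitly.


The equation is x³ - 16y³ = 17. For fixed y, x³ = 16·y³ + 17, so a solution requires the RHS to be a perfect cube.
Strategy: iterate y from -40 to 40, compute RHS = 16·y³ + 17, and check whether it is a (positive or negative) perfect cube.
Check small values of y:
  y = 0: RHS = 17 is not a perfect cube.
  y = 1: RHS = 33 is not a perfect cube.
  y = -1: RHS = 1 = (1)³ ⇒ x = 1 works.
  y = 2: RHS = 145 is not a perfect cube.
  y = -2: RHS = -111 is not a perfect cube.
  y = 3: RHS = 449 is not a perfect cube.
  y = -3: RHS = -415 is not a perfect cube.
Continuing the search up to |y| = 40 finds no further solutions beyond those listed.
Collected solutions: (1, -1).

Solutions (with |y| ≤ 40): (1, -1).


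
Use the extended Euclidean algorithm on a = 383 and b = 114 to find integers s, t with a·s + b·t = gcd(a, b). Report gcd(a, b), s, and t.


Euclidean algorithm on (383, 114) — divide until remainder is 0:
  383 = 3 · 114 + 41
  114 = 2 · 41 + 32
  41 = 1 · 32 + 9
  32 = 3 · 9 + 5
  9 = 1 · 5 + 4
  5 = 1 · 4 + 1
  4 = 4 · 1 + 0
gcd(383, 114) = 1.
Track Bezout coefficients alongside the remainders: start with r₀ = 383 = a·1 + b·0 (s = 1, t = 0) and r₁ = 114 = a·0 + b·1 (s = 0, t = 1); each new remainder r_{k+1} = r_{k-1} − q_k·r_k inherits s_{k+1} = s_{k-1} − q_k·s_k, t_{k+1} = t_{k-1} − q_k·t_k, so r_k = a·s_k + b·t_k at every step:
  q = 3: r = 41, s = 1 − 3·0 = 1, t = 0 − 3·1 = -3  (check: 383·1 + 114·(-3) = 41)
  q = 2: r = 32, s = 0 − 2·1 = -2, t = 1 − 2·(-3) = 7  (check: 383·(-2) + 114·7 = 32)
  q = 1: r = 9, s = 1 − 1·(-2) = 3, t = -3 − 1·7 = -10  (check: 383·3 + 114·(-10) = 9)
  q = 3: r = 5, s = -2 − 3·3 = -11, t = 7 − 3·(-10) = 37  (check: 383·(-11) + 114·37 = 5)
  q = 1: r = 4, s = 3 − 1·(-11) = 14, t = -10 − 1·37 = -47  (check: 383·14 + 114·(-47) = 4)
  q = 1: r = 1, s = -11 − 1·14 = -25, t = 37 − 1·(-47) = 84  (check: 383·(-25) + 114·84 = 1)
The row with r = 1 (the gcd) gives the Bezout coefficients s = -25, t = 84.
Result: 383 · (-25) + 114 · (84) = 1.

gcd(383, 114) = 1; s = -25, t = 84 (check: 383·(-25) + 114·84 = 1).


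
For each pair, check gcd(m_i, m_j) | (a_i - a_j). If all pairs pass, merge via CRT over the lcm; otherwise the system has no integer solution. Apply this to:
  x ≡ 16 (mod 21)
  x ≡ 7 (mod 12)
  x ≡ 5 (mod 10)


Moduli 21, 12, 10 are not pairwise coprime, so CRT works modulo lcm(m_i) when all pairwise compatibility conditions hold.
Pairwise compatibility: gcd(m_i, m_j) must divide a_i - a_j for every pair.
Merge one congruence at a time:
  Start: x ≡ 16 (mod 21).
  Combine with x ≡ 7 (mod 12): gcd(21, 12) = 3; 7 - 16 = -9, which IS divisible by 3, so compatible.
    Write x = 16 + 21·t and substitute into x ≡ 7 (mod 12): 21·t ≡ 7 − 16 = -9 (mod 12).
    Divide the congruence (and modulus) by g = 3: 7·t ≡ -3 (mod 4).
    Reduce coefficients mod 4: 3·t ≡ 1 (mod 4).
    The inverse of 3 mod 4 is 3 (since 3·3 = 9 = 2·4 + 1), so t ≡ 3·1 = 3 ≡ 3 (mod 4).
    Then x = 16 + 21·3 = 79, valid modulo lcm(21, 12) = 84: x ≡ 79 (mod 84).
  Combine with x ≡ 5 (mod 10): gcd(84, 10) = 2; 5 - 79 = -74, which IS divisible by 2, so compatible.
    Write x = 79 + 84·t and substitute into x ≡ 5 (mod 10): 84·t ≡ 5 − 79 = -74 (mod 10).
    Divide the congruence (and modulus) by g = 2: 42·t ≡ -37 (mod 5).
    Reduce coefficients mod 5: 2·t ≡ 3 (mod 5).
    The inverse of 2 mod 5 is 3 (since 2·3 = 6 = 1·5 + 1), so t ≡ 3·3 = 9 ≡ 4 (mod 5).
    Then x = 79 + 84·4 = 415, valid modulo lcm(84, 10) = 420: x ≡ 415 (mod 420).
Verify: 415 mod 21 = 16, 415 mod 12 = 7, 415 mod 10 = 5.

x ≡ 415 (mod 420).


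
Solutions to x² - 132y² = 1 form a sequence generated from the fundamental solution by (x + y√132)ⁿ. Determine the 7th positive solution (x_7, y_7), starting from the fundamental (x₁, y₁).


Step 1: Find the fundamental solution (x₁, y₁) of x² - 132y² = 1.
  Expand √132 as a continued fraction. a₀ = ⌊√132⌋ = 11; iterate m_{k+1} = d_k·a_k − m_k, d_{k+1} = (132 − m_{k+1}²)/d_k, a_{k+1} = ⌊(a₀ + m_{k+1})/d_{k+1}⌋ (starting m₀ = 0, d₀ = 1), with convergents p_k = a_k·p_{k-1} + p_{k-2}, q_k = a_k·q_{k-1} + q_{k-2} (p₋₁ = 1, q₋₁ = 0):
  k = 0: a₀ = 11; p₀/q₀ = 11/1; p₀² − 132·q₀² = 121 − 132 = -11.
  k = 1: m = 11, d = 11, a = ⌊(11 + 11)/11⌋ = 2; p/q = (2·11 + 1)/(2·1 + 0) = 23/2; p² − 132·q² = 529 − 528 = 1.
  The first convergent with p² − 132·q² = 1 gives the fundamental solution (x₁, y₁) = (23, 2).
Step 2: Apply the recurrence (x_{n+1}, y_{n+1}) = (x₁x_n + 132y₁y_n, x₁y_n + y₁x_n) repeatedly.
  From (x_1, y_1) = (23, 2): x_2 = 23·23 + 132·2·2 = 1057; y_2 = 23·2 + 2·23 = 92.
  From (x_2, y_2) = (1057, 92): x_3 = 23·1057 + 132·2·92 = 48599; y_3 = 23·92 + 2·1057 = 4230.
  From (x_3, y_3) = (48599, 4230): x_4 = 23·48599 + 132·2·4230 = 2234497; y_4 = 23·4230 + 2·48599 = 194488.
  From (x_4, y_4) = (2234497, 194488): x_5 = 23·2234497 + 132·2·194488 = 102738263; y_5 = 23·194488 + 2·2234497 = 8942218.
  From (x_5, y_5) = (102738263, 8942218): x_6 = 23·102738263 + 132·2·8942218 = 4723725601; y_6 = 23·8942218 + 2·102738263 = 411147540.
  From (x_6, y_6) = (4723725601, 411147540): x_7 = 23·4723725601 + 132·2·411147540 = 217188639383; y_7 = 23·411147540 + 2·4723725601 = 18903844622.
Step 3: Verify x_7² - 132·y_7² = 47170905077038818620689 - 47170905077038818620688 = 1 (should be 1). ✓

(x_1, y_1) = (23, 2); (x_7, y_7) = (217188639383, 18903844622).


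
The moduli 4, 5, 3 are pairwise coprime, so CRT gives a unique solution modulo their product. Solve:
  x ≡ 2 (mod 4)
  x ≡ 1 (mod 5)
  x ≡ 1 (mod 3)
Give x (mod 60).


Moduli 4, 5, 3 are pairwise coprime; by CRT there is a unique solution modulo M = 4 · 5 · 3 = 60.
Solve pairwise, accumulating the modulus:
  Start with x ≡ 2 (mod 4).
  Combine with x ≡ 1 (mod 5): since gcd(4, 5) = 1, we get a unique residue mod 20.
    Write x = 2 + 4·t and substitute into x ≡ 1 (mod 5): 4·t ≡ 1 − 2 = -1 (mod 5).
    Reduce coefficients mod 5: 4·t ≡ 4 (mod 5).
    The inverse of 4 mod 5 is 4 (since 4·4 = 16 = 3·5 + 1), so t ≡ 4·4 = 16 ≡ 1 (mod 5).
    Then x = 2 + 4·1 = 6, valid modulo lcm(4, 5) = 20: x ≡ 6 (mod 20).
  Combine with x ≡ 1 (mod 3): since gcd(20, 3) = 1, we get a unique residue mod 60.
    Write x = 6 + 20·t and substitute into x ≡ 1 (mod 3): 20·t ≡ 1 − 6 = -5 (mod 3).
    Reduce coefficients mod 3: 2·t ≡ 1 (mod 3).
    The inverse of 2 mod 3 is 2 (since 2·2 = 4 = 1·3 + 1), so t ≡ 2·1 = 2 ≡ 2 (mod 3).
    Then x = 6 + 20·2 = 46, valid modulo lcm(20, 3) = 60: x ≡ 46 (mod 60).
Verify: 46 mod 4 = 2 ✓, 46 mod 5 = 1 ✓, 46 mod 3 = 1 ✓.

x ≡ 46 (mod 60).


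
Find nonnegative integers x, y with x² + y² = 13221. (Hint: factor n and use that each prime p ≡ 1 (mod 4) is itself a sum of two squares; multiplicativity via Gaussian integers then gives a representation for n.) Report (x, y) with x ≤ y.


Step 1: Factor n = 13221 = 3^2 · 13 · 113.
Step 2: Check the mod-4 condition on each prime factor: 3 ≡ 3 (mod 4), exponent 2 (must be even); 13 ≡ 1 (mod 4), exponent 1; 113 ≡ 1 (mod 4), exponent 1.
All primes ≡ 3 (mod 4) appear to even exponent (or don't appear), so by the two-squares theorem n IS expressible as a sum of two squares.
Step 3: Build a representation. Group n = k² · m with k = 3 and m = 13 · 113 = 1469 (a product of primes ≡ 1 (mod 4)); a representation of m scales to one of n via (k·x)² + (k·y)² = k²(x² + y²). Each prime p ≡ 1 (mod 4) is itself a sum of two squares; find a² by testing p − a² for a perfect square:
  13: 13 − 1² = 12, 13 − 2² = 9 = 3² ⇒ 13 = 2² + 3².
  113: 113 − 1² = 112, 113 − 2² = 109, 113 − 3² = 104, 113 − 4² = 97, 113 − 5² = 88, 113 − 6² = 77, 113 − 7² = 64 = 8² ⇒ 113 = 7² + 8².
  Combine using the Brahmagupta–Fibonacci identity (a² + b²)(c² + d²) = (ac − bd)² + (ad + bc)² = (ac + bd)² + (ad − bc)²:
  13 · 113 = 1469: from (2² + 3²)(7² + 8²), take (2·7 − 3·8, 2·8 + 3·7) = (14 − 24, 16 + 21) = (-10, 37); dropping signs (only squares matter) gives (10, 37); check 10² + 37² = 100 + 1369 = 1469 ✓.
  Scale by k = 3: (3·10, 3·37) = (30, 111).
Step 4: Order so x ≤ y and verify: 30² + 111² = 900 + 12321 = 13221 = n. ✓

n = 13221 = 30² + 111² (one valid representation with x ≤ y).


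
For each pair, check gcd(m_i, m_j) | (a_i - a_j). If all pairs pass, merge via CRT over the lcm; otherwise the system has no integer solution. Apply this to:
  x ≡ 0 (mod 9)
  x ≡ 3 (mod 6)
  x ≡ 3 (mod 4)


Moduli 9, 6, 4 are not pairwise coprime, so CRT works modulo lcm(m_i) when all pairwise compatibility conditions hold.
Pairwise compatibility: gcd(m_i, m_j) must divide a_i - a_j for every pair.
Merge one congruence at a time:
  Start: x ≡ 0 (mod 9).
  Combine with x ≡ 3 (mod 6): gcd(9, 6) = 3; 3 - 0 = 3, which IS divisible by 3, so compatible.
    Write x = 0 + 9·t and substitute into x ≡ 3 (mod 6): 9·t ≡ 3 − 0 = 3 (mod 6).
    Divide the congruence (and modulus) by g = 3: 3·t ≡ 1 (mod 2).
    Reduce coefficients mod 2: 1·t ≡ 1 (mod 2).
    So t ≡ 1 (mod 2).
    Then x = 0 + 9·1 = 9, valid modulo lcm(9, 6) = 18: x ≡ 9 (mod 18).
  Combine with x ≡ 3 (mod 4): gcd(18, 4) = 2; 3 - 9 = -6, which IS divisible by 2, so compatible.
    Write x = 9 + 18·t and substitute into x ≡ 3 (mod 4): 18·t ≡ 3 − 9 = -6 (mod 4).
    Divide the congruence (and modulus) by g = 2: 9·t ≡ -3 (mod 2).
    Reduce coefficients mod 2: 1·t ≡ 1 (mod 2).
    So t ≡ 1 (mod 2).
    Then x = 9 + 18·1 = 27, valid modulo lcm(18, 4) = 36: x ≡ 27 (mod 36).
Verify: 27 mod 9 = 0, 27 mod 6 = 3, 27 mod 4 = 3.

x ≡ 27 (mod 36).


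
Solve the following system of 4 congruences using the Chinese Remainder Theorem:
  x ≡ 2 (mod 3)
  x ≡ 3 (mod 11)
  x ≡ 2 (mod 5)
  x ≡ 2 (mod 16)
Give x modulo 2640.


Product of moduli M = 3 · 11 · 5 · 16 = 2640.
Merge one congruence at a time:
  Start: x ≡ 2 (mod 3).
  Combine with x ≡ 3 (mod 11); new modulus lcm = 33.
    Write x = 2 + 3·t and substitute into x ≡ 3 (mod 11): 3·t ≡ 3 − 2 = 1 (mod 11).
    The inverse of 3 mod 11 is 4 (since 3·4 = 12 = 1·11 + 1), so t ≡ 4·1 = 4 ≡ 4 (mod 11).
    Then x = 2 + 3·4 = 14, valid modulo lcm(3, 11) = 33: x ≡ 14 (mod 33).
  Combine with x ≡ 2 (mod 5); new modulus lcm = 165.
    Write x = 14 + 33·t and substitute into x ≡ 2 (mod 5): 33·t ≡ 2 − 14 = -12 (mod 5).
    Reduce coefficients mod 5: 3·t ≡ 3 (mod 5).
    The inverse of 3 mod 5 is 2 (since 3·2 = 6 = 1·5 + 1), so t ≡ 2·3 = 6 ≡ 1 (mod 5).
    Then x = 14 + 33·1 = 47, valid modulo lcm(33, 5) = 165: x ≡ 47 (mod 165).
  Combine with x ≡ 2 (mod 16); new modulus lcm = 2640.
    Write x = 47 + 165·t and substitute into x ≡ 2 (mod 16): 165·t ≡ 2 − 47 = -45 (mod 16).
    Reduce coefficients mod 16: 5·t ≡ 3 (mod 16).
    The inverse of 5 mod 16 is 13 (since 5·13 = 65 = 4·16 + 1), so t ≡ 13·3 = 39 ≡ 7 (mod 16).
    Then x = 47 + 165·7 = 1202, valid modulo lcm(165, 16) = 2640: x ≡ 1202 (mod 2640).
Verify against each original: 1202 mod 3 = 2, 1202 mod 11 = 3, 1202 mod 5 = 2, 1202 mod 16 = 2.

x ≡ 1202 (mod 2640).


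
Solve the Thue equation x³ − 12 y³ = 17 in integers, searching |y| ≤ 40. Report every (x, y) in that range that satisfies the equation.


The equation is x³ - 12y³ = 17. For fixed y, x³ = 12·y³ + 17, so a solution requires the RHS to be a perfect cube.
Strategy: iterate y from -40 to 40, compute RHS = 12·y³ + 17, and check whether it is a (positive or negative) perfect cube.
Check small values of y:
  y = 0: RHS = 17 is not a perfect cube.
  y = 1: RHS = 29 is not a perfect cube.
  y = -1: RHS = 5 is not a perfect cube.
  y = 2: RHS = 113 is not a perfect cube.
  y = -2: RHS = -79 is not a perfect cube.
  y = 3: RHS = 341 is not a perfect cube.
  y = -3: RHS = -307 is not a perfect cube.
Continuing the search up to |y| = 40 finds no solutions either.
No (x, y) in the scanned range satisfies the equation.

No integer solutions with |y| ≤ 40.


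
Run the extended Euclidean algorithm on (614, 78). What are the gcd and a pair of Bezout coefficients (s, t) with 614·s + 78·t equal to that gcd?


Euclidean algorithm on (614, 78) — divide until remainder is 0:
  614 = 7 · 78 + 68
  78 = 1 · 68 + 10
  68 = 6 · 10 + 8
  10 = 1 · 8 + 2
  8 = 4 · 2 + 0
gcd(614, 78) = 2.
Track Bezout coefficients alongside the remainders: start with r₀ = 614 = a·1 + b·0 (s = 1, t = 0) and r₁ = 78 = a·0 + b·1 (s = 0, t = 1); each new remainder r_{k+1} = r_{k-1} − q_k·r_k inherits s_{k+1} = s_{k-1} − q_k·s_k, t_{k+1} = t_{k-1} − q_k·t_k, so r_k = a·s_k + b·t_k at every step:
  q = 7: r = 68, s = 1 − 7·0 = 1, t = 0 − 7·1 = -7  (check: 614·1 + 78·(-7) = 68)
  q = 1: r = 10, s = 0 − 1·1 = -1, t = 1 − 1·(-7) = 8  (check: 614·(-1) + 78·8 = 10)
  q = 6: r = 8, s = 1 − 6·(-1) = 7, t = -7 − 6·8 = -55  (check: 614·7 + 78·(-55) = 8)
  q = 1: r = 2, s = -1 − 1·7 = -8, t = 8 − 1·(-55) = 63  (check: 614·(-8) + 78·63 = 2)
The row with r = 2 (the gcd) gives the Bezout coefficients s = -8, t = 63.
Result: 614 · (-8) + 78 · (63) = 2.

gcd(614, 78) = 2; s = -8, t = 63 (check: 614·(-8) + 78·63 = 2).


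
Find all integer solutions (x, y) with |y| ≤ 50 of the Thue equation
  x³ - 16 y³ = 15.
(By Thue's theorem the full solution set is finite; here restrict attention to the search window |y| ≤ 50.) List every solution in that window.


The equation is x³ - 16y³ = 15. For fixed y, x³ = 16·y³ + 15, so a solution requires the RHS to be a perfect cube.
Strategy: iterate y from -50 to 50, compute RHS = 16·y³ + 15, and check whether it is a (positive or negative) perfect cube.
Check small values of y:
  y = 0: RHS = 15 is not a perfect cube.
  y = 1: RHS = 31 is not a perfect cube.
  y = -1: RHS = -1 = (-1)³ ⇒ x = -1 works.
  y = 2: RHS = 143 is not a perfect cube.
  y = -2: RHS = -113 is not a perfect cube.
  y = 3: RHS = 447 is not a perfect cube.
  y = -3: RHS = -417 is not a perfect cube.
Continuing the search up to |y| = 50 finds no further solutions beyond those listed.
Collected solutions: (-1, -1).

Solutions (with |y| ≤ 50): (-1, -1).
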